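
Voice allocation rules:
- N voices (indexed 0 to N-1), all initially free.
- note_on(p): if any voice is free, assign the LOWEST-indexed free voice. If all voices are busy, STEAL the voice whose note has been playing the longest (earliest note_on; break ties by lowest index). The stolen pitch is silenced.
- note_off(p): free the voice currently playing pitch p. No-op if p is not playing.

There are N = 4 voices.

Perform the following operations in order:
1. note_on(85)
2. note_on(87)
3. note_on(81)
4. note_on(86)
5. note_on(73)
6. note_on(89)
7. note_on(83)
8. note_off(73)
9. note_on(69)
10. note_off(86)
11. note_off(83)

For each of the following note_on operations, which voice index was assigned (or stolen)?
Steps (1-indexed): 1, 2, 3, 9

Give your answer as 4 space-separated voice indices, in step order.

Op 1: note_on(85): voice 0 is free -> assigned | voices=[85 - - -]
Op 2: note_on(87): voice 1 is free -> assigned | voices=[85 87 - -]
Op 3: note_on(81): voice 2 is free -> assigned | voices=[85 87 81 -]
Op 4: note_on(86): voice 3 is free -> assigned | voices=[85 87 81 86]
Op 5: note_on(73): all voices busy, STEAL voice 0 (pitch 85, oldest) -> assign | voices=[73 87 81 86]
Op 6: note_on(89): all voices busy, STEAL voice 1 (pitch 87, oldest) -> assign | voices=[73 89 81 86]
Op 7: note_on(83): all voices busy, STEAL voice 2 (pitch 81, oldest) -> assign | voices=[73 89 83 86]
Op 8: note_off(73): free voice 0 | voices=[- 89 83 86]
Op 9: note_on(69): voice 0 is free -> assigned | voices=[69 89 83 86]
Op 10: note_off(86): free voice 3 | voices=[69 89 83 -]
Op 11: note_off(83): free voice 2 | voices=[69 89 - -]

Answer: 0 1 2 0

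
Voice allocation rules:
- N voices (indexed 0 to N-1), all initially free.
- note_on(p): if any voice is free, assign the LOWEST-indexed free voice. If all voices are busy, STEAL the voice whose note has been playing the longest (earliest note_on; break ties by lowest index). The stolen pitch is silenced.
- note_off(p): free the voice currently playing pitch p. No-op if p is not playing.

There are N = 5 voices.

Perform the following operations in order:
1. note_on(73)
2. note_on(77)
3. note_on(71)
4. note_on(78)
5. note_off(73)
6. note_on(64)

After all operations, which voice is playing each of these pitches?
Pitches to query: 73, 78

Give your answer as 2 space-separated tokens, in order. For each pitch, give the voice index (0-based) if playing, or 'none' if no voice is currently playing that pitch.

Op 1: note_on(73): voice 0 is free -> assigned | voices=[73 - - - -]
Op 2: note_on(77): voice 1 is free -> assigned | voices=[73 77 - - -]
Op 3: note_on(71): voice 2 is free -> assigned | voices=[73 77 71 - -]
Op 4: note_on(78): voice 3 is free -> assigned | voices=[73 77 71 78 -]
Op 5: note_off(73): free voice 0 | voices=[- 77 71 78 -]
Op 6: note_on(64): voice 0 is free -> assigned | voices=[64 77 71 78 -]

Answer: none 3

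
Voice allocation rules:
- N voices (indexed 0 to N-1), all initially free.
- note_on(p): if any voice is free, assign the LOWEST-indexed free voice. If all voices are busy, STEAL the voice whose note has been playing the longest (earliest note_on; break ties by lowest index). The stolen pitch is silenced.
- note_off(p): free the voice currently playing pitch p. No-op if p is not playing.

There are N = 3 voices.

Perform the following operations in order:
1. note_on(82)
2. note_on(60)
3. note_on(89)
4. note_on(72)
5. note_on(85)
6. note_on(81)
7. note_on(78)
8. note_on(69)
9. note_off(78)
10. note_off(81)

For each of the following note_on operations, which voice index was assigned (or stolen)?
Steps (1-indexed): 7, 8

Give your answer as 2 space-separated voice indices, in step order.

Op 1: note_on(82): voice 0 is free -> assigned | voices=[82 - -]
Op 2: note_on(60): voice 1 is free -> assigned | voices=[82 60 -]
Op 3: note_on(89): voice 2 is free -> assigned | voices=[82 60 89]
Op 4: note_on(72): all voices busy, STEAL voice 0 (pitch 82, oldest) -> assign | voices=[72 60 89]
Op 5: note_on(85): all voices busy, STEAL voice 1 (pitch 60, oldest) -> assign | voices=[72 85 89]
Op 6: note_on(81): all voices busy, STEAL voice 2 (pitch 89, oldest) -> assign | voices=[72 85 81]
Op 7: note_on(78): all voices busy, STEAL voice 0 (pitch 72, oldest) -> assign | voices=[78 85 81]
Op 8: note_on(69): all voices busy, STEAL voice 1 (pitch 85, oldest) -> assign | voices=[78 69 81]
Op 9: note_off(78): free voice 0 | voices=[- 69 81]
Op 10: note_off(81): free voice 2 | voices=[- 69 -]

Answer: 0 1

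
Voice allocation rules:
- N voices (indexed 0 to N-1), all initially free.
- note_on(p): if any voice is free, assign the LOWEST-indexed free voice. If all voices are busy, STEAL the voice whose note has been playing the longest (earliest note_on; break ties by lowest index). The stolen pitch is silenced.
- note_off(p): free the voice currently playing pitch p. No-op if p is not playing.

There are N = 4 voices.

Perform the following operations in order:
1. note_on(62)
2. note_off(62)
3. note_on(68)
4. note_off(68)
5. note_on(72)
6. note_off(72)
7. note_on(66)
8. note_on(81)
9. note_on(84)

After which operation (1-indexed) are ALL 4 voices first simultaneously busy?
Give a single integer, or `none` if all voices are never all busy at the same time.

Op 1: note_on(62): voice 0 is free -> assigned | voices=[62 - - -]
Op 2: note_off(62): free voice 0 | voices=[- - - -]
Op 3: note_on(68): voice 0 is free -> assigned | voices=[68 - - -]
Op 4: note_off(68): free voice 0 | voices=[- - - -]
Op 5: note_on(72): voice 0 is free -> assigned | voices=[72 - - -]
Op 6: note_off(72): free voice 0 | voices=[- - - -]
Op 7: note_on(66): voice 0 is free -> assigned | voices=[66 - - -]
Op 8: note_on(81): voice 1 is free -> assigned | voices=[66 81 - -]
Op 9: note_on(84): voice 2 is free -> assigned | voices=[66 81 84 -]

Answer: none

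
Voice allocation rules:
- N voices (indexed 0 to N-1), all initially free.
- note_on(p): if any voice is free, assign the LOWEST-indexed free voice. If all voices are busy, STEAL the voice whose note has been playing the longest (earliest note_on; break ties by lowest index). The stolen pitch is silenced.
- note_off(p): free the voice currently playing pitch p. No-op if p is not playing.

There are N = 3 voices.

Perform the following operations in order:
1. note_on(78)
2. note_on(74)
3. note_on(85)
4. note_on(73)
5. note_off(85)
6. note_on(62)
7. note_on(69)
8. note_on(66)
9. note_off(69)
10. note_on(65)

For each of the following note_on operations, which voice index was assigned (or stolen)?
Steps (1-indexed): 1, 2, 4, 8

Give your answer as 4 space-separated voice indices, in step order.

Answer: 0 1 0 0

Derivation:
Op 1: note_on(78): voice 0 is free -> assigned | voices=[78 - -]
Op 2: note_on(74): voice 1 is free -> assigned | voices=[78 74 -]
Op 3: note_on(85): voice 2 is free -> assigned | voices=[78 74 85]
Op 4: note_on(73): all voices busy, STEAL voice 0 (pitch 78, oldest) -> assign | voices=[73 74 85]
Op 5: note_off(85): free voice 2 | voices=[73 74 -]
Op 6: note_on(62): voice 2 is free -> assigned | voices=[73 74 62]
Op 7: note_on(69): all voices busy, STEAL voice 1 (pitch 74, oldest) -> assign | voices=[73 69 62]
Op 8: note_on(66): all voices busy, STEAL voice 0 (pitch 73, oldest) -> assign | voices=[66 69 62]
Op 9: note_off(69): free voice 1 | voices=[66 - 62]
Op 10: note_on(65): voice 1 is free -> assigned | voices=[66 65 62]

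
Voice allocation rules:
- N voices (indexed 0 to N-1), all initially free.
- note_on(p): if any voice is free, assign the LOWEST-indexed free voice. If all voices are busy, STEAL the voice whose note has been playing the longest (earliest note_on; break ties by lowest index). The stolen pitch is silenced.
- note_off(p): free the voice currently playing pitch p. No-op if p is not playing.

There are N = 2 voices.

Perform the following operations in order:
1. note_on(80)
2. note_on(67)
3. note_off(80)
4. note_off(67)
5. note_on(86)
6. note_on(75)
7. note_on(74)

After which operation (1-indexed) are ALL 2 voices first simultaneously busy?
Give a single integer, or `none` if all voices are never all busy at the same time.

Answer: 2

Derivation:
Op 1: note_on(80): voice 0 is free -> assigned | voices=[80 -]
Op 2: note_on(67): voice 1 is free -> assigned | voices=[80 67]
Op 3: note_off(80): free voice 0 | voices=[- 67]
Op 4: note_off(67): free voice 1 | voices=[- -]
Op 5: note_on(86): voice 0 is free -> assigned | voices=[86 -]
Op 6: note_on(75): voice 1 is free -> assigned | voices=[86 75]
Op 7: note_on(74): all voices busy, STEAL voice 0 (pitch 86, oldest) -> assign | voices=[74 75]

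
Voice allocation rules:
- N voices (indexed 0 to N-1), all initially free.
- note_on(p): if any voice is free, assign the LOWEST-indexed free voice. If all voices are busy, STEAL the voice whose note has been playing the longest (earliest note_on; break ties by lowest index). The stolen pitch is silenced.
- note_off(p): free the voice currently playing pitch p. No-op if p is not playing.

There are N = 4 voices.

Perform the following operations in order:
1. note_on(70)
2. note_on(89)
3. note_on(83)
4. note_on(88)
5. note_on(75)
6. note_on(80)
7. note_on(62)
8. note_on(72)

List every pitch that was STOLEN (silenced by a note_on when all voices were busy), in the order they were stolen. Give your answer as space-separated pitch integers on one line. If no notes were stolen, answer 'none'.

Op 1: note_on(70): voice 0 is free -> assigned | voices=[70 - - -]
Op 2: note_on(89): voice 1 is free -> assigned | voices=[70 89 - -]
Op 3: note_on(83): voice 2 is free -> assigned | voices=[70 89 83 -]
Op 4: note_on(88): voice 3 is free -> assigned | voices=[70 89 83 88]
Op 5: note_on(75): all voices busy, STEAL voice 0 (pitch 70, oldest) -> assign | voices=[75 89 83 88]
Op 6: note_on(80): all voices busy, STEAL voice 1 (pitch 89, oldest) -> assign | voices=[75 80 83 88]
Op 7: note_on(62): all voices busy, STEAL voice 2 (pitch 83, oldest) -> assign | voices=[75 80 62 88]
Op 8: note_on(72): all voices busy, STEAL voice 3 (pitch 88, oldest) -> assign | voices=[75 80 62 72]

Answer: 70 89 83 88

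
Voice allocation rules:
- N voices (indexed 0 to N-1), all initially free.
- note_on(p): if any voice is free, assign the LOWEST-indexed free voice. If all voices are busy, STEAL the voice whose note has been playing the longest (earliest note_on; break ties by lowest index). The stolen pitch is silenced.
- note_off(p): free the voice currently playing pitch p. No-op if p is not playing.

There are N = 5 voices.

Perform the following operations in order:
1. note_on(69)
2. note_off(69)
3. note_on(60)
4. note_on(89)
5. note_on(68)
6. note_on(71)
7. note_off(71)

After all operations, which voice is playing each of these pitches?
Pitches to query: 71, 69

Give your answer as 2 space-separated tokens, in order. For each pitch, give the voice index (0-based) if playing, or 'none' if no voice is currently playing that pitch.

Answer: none none

Derivation:
Op 1: note_on(69): voice 0 is free -> assigned | voices=[69 - - - -]
Op 2: note_off(69): free voice 0 | voices=[- - - - -]
Op 3: note_on(60): voice 0 is free -> assigned | voices=[60 - - - -]
Op 4: note_on(89): voice 1 is free -> assigned | voices=[60 89 - - -]
Op 5: note_on(68): voice 2 is free -> assigned | voices=[60 89 68 - -]
Op 6: note_on(71): voice 3 is free -> assigned | voices=[60 89 68 71 -]
Op 7: note_off(71): free voice 3 | voices=[60 89 68 - -]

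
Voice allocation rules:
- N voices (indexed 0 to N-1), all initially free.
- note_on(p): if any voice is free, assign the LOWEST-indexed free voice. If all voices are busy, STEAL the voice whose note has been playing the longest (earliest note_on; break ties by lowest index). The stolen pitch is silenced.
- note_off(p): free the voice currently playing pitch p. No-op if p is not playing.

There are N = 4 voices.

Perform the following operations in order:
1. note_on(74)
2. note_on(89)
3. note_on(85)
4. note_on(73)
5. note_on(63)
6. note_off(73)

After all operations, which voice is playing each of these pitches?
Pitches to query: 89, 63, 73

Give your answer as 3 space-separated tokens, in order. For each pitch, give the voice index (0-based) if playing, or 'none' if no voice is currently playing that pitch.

Answer: 1 0 none

Derivation:
Op 1: note_on(74): voice 0 is free -> assigned | voices=[74 - - -]
Op 2: note_on(89): voice 1 is free -> assigned | voices=[74 89 - -]
Op 3: note_on(85): voice 2 is free -> assigned | voices=[74 89 85 -]
Op 4: note_on(73): voice 3 is free -> assigned | voices=[74 89 85 73]
Op 5: note_on(63): all voices busy, STEAL voice 0 (pitch 74, oldest) -> assign | voices=[63 89 85 73]
Op 6: note_off(73): free voice 3 | voices=[63 89 85 -]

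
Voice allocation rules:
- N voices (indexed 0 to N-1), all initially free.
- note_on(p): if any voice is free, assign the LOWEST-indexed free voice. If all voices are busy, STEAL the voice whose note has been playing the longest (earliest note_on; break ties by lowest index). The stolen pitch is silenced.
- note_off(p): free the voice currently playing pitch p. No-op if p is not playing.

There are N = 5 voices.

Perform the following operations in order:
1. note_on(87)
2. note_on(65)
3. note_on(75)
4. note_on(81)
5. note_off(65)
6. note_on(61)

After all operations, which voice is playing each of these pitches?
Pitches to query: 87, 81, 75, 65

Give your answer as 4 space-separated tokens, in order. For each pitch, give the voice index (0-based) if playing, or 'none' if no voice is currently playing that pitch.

Op 1: note_on(87): voice 0 is free -> assigned | voices=[87 - - - -]
Op 2: note_on(65): voice 1 is free -> assigned | voices=[87 65 - - -]
Op 3: note_on(75): voice 2 is free -> assigned | voices=[87 65 75 - -]
Op 4: note_on(81): voice 3 is free -> assigned | voices=[87 65 75 81 -]
Op 5: note_off(65): free voice 1 | voices=[87 - 75 81 -]
Op 6: note_on(61): voice 1 is free -> assigned | voices=[87 61 75 81 -]

Answer: 0 3 2 none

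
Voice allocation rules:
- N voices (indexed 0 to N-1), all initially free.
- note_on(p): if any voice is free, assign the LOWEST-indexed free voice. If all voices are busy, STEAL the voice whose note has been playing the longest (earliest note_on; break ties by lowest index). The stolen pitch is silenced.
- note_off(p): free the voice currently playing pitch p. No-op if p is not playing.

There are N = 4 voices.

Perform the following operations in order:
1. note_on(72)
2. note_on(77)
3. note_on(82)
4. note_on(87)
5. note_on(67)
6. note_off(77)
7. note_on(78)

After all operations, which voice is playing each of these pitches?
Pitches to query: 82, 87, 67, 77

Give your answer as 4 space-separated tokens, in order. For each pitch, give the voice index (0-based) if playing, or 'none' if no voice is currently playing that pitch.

Answer: 2 3 0 none

Derivation:
Op 1: note_on(72): voice 0 is free -> assigned | voices=[72 - - -]
Op 2: note_on(77): voice 1 is free -> assigned | voices=[72 77 - -]
Op 3: note_on(82): voice 2 is free -> assigned | voices=[72 77 82 -]
Op 4: note_on(87): voice 3 is free -> assigned | voices=[72 77 82 87]
Op 5: note_on(67): all voices busy, STEAL voice 0 (pitch 72, oldest) -> assign | voices=[67 77 82 87]
Op 6: note_off(77): free voice 1 | voices=[67 - 82 87]
Op 7: note_on(78): voice 1 is free -> assigned | voices=[67 78 82 87]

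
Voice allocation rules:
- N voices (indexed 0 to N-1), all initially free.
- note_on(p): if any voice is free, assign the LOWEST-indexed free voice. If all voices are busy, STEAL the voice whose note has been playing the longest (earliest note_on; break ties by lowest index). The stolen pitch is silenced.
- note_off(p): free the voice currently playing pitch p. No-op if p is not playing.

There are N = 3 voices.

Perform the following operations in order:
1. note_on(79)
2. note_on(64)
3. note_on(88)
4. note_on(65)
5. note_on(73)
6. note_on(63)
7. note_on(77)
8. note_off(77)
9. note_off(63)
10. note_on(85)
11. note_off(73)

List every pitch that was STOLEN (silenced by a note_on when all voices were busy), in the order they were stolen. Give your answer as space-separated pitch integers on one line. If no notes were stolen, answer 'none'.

Answer: 79 64 88 65

Derivation:
Op 1: note_on(79): voice 0 is free -> assigned | voices=[79 - -]
Op 2: note_on(64): voice 1 is free -> assigned | voices=[79 64 -]
Op 3: note_on(88): voice 2 is free -> assigned | voices=[79 64 88]
Op 4: note_on(65): all voices busy, STEAL voice 0 (pitch 79, oldest) -> assign | voices=[65 64 88]
Op 5: note_on(73): all voices busy, STEAL voice 1 (pitch 64, oldest) -> assign | voices=[65 73 88]
Op 6: note_on(63): all voices busy, STEAL voice 2 (pitch 88, oldest) -> assign | voices=[65 73 63]
Op 7: note_on(77): all voices busy, STEAL voice 0 (pitch 65, oldest) -> assign | voices=[77 73 63]
Op 8: note_off(77): free voice 0 | voices=[- 73 63]
Op 9: note_off(63): free voice 2 | voices=[- 73 -]
Op 10: note_on(85): voice 0 is free -> assigned | voices=[85 73 -]
Op 11: note_off(73): free voice 1 | voices=[85 - -]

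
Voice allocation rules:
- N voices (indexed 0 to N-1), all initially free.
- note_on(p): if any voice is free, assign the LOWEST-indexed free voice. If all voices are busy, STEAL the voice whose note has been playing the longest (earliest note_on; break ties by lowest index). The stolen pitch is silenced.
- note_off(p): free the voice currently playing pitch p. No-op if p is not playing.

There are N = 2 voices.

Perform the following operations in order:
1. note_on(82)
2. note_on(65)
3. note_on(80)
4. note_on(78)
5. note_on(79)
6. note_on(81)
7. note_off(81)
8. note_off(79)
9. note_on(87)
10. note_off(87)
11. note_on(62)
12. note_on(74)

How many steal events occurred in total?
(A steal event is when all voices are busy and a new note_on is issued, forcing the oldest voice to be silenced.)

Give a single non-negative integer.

Answer: 4

Derivation:
Op 1: note_on(82): voice 0 is free -> assigned | voices=[82 -]
Op 2: note_on(65): voice 1 is free -> assigned | voices=[82 65]
Op 3: note_on(80): all voices busy, STEAL voice 0 (pitch 82, oldest) -> assign | voices=[80 65]
Op 4: note_on(78): all voices busy, STEAL voice 1 (pitch 65, oldest) -> assign | voices=[80 78]
Op 5: note_on(79): all voices busy, STEAL voice 0 (pitch 80, oldest) -> assign | voices=[79 78]
Op 6: note_on(81): all voices busy, STEAL voice 1 (pitch 78, oldest) -> assign | voices=[79 81]
Op 7: note_off(81): free voice 1 | voices=[79 -]
Op 8: note_off(79): free voice 0 | voices=[- -]
Op 9: note_on(87): voice 0 is free -> assigned | voices=[87 -]
Op 10: note_off(87): free voice 0 | voices=[- -]
Op 11: note_on(62): voice 0 is free -> assigned | voices=[62 -]
Op 12: note_on(74): voice 1 is free -> assigned | voices=[62 74]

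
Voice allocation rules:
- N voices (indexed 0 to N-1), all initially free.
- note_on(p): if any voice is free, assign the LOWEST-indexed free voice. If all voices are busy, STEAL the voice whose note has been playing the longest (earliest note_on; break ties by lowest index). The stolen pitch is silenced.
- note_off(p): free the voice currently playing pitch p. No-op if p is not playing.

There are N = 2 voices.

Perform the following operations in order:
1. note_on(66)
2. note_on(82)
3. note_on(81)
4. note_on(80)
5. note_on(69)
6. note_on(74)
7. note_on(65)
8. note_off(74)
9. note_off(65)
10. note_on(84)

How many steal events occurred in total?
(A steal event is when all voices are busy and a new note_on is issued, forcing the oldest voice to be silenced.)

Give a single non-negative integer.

Answer: 5

Derivation:
Op 1: note_on(66): voice 0 is free -> assigned | voices=[66 -]
Op 2: note_on(82): voice 1 is free -> assigned | voices=[66 82]
Op 3: note_on(81): all voices busy, STEAL voice 0 (pitch 66, oldest) -> assign | voices=[81 82]
Op 4: note_on(80): all voices busy, STEAL voice 1 (pitch 82, oldest) -> assign | voices=[81 80]
Op 5: note_on(69): all voices busy, STEAL voice 0 (pitch 81, oldest) -> assign | voices=[69 80]
Op 6: note_on(74): all voices busy, STEAL voice 1 (pitch 80, oldest) -> assign | voices=[69 74]
Op 7: note_on(65): all voices busy, STEAL voice 0 (pitch 69, oldest) -> assign | voices=[65 74]
Op 8: note_off(74): free voice 1 | voices=[65 -]
Op 9: note_off(65): free voice 0 | voices=[- -]
Op 10: note_on(84): voice 0 is free -> assigned | voices=[84 -]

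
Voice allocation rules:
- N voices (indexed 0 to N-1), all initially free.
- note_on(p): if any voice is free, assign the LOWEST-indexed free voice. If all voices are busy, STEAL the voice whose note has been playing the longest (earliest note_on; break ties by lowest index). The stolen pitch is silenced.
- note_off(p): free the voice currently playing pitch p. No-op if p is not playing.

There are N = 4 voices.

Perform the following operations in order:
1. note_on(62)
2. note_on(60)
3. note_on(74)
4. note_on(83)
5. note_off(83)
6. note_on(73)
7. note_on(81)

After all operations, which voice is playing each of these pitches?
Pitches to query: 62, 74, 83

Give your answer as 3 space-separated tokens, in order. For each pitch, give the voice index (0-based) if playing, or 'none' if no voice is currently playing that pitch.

Answer: none 2 none

Derivation:
Op 1: note_on(62): voice 0 is free -> assigned | voices=[62 - - -]
Op 2: note_on(60): voice 1 is free -> assigned | voices=[62 60 - -]
Op 3: note_on(74): voice 2 is free -> assigned | voices=[62 60 74 -]
Op 4: note_on(83): voice 3 is free -> assigned | voices=[62 60 74 83]
Op 5: note_off(83): free voice 3 | voices=[62 60 74 -]
Op 6: note_on(73): voice 3 is free -> assigned | voices=[62 60 74 73]
Op 7: note_on(81): all voices busy, STEAL voice 0 (pitch 62, oldest) -> assign | voices=[81 60 74 73]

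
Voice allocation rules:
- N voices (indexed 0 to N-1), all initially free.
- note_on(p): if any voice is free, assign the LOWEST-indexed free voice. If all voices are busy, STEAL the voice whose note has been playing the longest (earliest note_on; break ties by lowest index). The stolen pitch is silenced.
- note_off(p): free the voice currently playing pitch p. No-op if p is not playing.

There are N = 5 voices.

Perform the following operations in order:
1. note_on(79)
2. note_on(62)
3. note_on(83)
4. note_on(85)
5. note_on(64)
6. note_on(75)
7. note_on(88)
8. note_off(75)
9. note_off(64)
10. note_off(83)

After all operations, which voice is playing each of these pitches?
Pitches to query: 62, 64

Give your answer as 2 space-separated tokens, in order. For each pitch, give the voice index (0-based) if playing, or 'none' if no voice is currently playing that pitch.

Op 1: note_on(79): voice 0 is free -> assigned | voices=[79 - - - -]
Op 2: note_on(62): voice 1 is free -> assigned | voices=[79 62 - - -]
Op 3: note_on(83): voice 2 is free -> assigned | voices=[79 62 83 - -]
Op 4: note_on(85): voice 3 is free -> assigned | voices=[79 62 83 85 -]
Op 5: note_on(64): voice 4 is free -> assigned | voices=[79 62 83 85 64]
Op 6: note_on(75): all voices busy, STEAL voice 0 (pitch 79, oldest) -> assign | voices=[75 62 83 85 64]
Op 7: note_on(88): all voices busy, STEAL voice 1 (pitch 62, oldest) -> assign | voices=[75 88 83 85 64]
Op 8: note_off(75): free voice 0 | voices=[- 88 83 85 64]
Op 9: note_off(64): free voice 4 | voices=[- 88 83 85 -]
Op 10: note_off(83): free voice 2 | voices=[- 88 - 85 -]

Answer: none none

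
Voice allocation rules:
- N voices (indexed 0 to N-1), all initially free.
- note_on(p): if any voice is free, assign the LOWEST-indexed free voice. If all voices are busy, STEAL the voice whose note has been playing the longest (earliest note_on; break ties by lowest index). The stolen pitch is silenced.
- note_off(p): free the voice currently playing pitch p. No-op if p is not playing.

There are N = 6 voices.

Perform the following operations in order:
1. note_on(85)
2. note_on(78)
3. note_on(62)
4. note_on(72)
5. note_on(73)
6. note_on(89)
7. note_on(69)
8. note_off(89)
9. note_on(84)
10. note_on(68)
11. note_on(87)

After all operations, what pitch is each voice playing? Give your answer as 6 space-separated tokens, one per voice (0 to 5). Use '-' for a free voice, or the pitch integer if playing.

Op 1: note_on(85): voice 0 is free -> assigned | voices=[85 - - - - -]
Op 2: note_on(78): voice 1 is free -> assigned | voices=[85 78 - - - -]
Op 3: note_on(62): voice 2 is free -> assigned | voices=[85 78 62 - - -]
Op 4: note_on(72): voice 3 is free -> assigned | voices=[85 78 62 72 - -]
Op 5: note_on(73): voice 4 is free -> assigned | voices=[85 78 62 72 73 -]
Op 6: note_on(89): voice 5 is free -> assigned | voices=[85 78 62 72 73 89]
Op 7: note_on(69): all voices busy, STEAL voice 0 (pitch 85, oldest) -> assign | voices=[69 78 62 72 73 89]
Op 8: note_off(89): free voice 5 | voices=[69 78 62 72 73 -]
Op 9: note_on(84): voice 5 is free -> assigned | voices=[69 78 62 72 73 84]
Op 10: note_on(68): all voices busy, STEAL voice 1 (pitch 78, oldest) -> assign | voices=[69 68 62 72 73 84]
Op 11: note_on(87): all voices busy, STEAL voice 2 (pitch 62, oldest) -> assign | voices=[69 68 87 72 73 84]

Answer: 69 68 87 72 73 84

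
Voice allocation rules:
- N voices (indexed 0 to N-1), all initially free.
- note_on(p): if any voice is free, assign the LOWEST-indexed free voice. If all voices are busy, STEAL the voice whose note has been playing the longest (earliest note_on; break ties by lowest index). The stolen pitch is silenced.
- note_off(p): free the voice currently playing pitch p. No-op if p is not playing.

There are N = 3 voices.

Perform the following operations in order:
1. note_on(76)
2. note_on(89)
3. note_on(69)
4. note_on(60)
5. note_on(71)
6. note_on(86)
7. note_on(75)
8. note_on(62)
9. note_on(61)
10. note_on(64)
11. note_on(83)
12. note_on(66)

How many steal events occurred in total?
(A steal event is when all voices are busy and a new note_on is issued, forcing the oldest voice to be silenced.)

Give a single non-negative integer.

Op 1: note_on(76): voice 0 is free -> assigned | voices=[76 - -]
Op 2: note_on(89): voice 1 is free -> assigned | voices=[76 89 -]
Op 3: note_on(69): voice 2 is free -> assigned | voices=[76 89 69]
Op 4: note_on(60): all voices busy, STEAL voice 0 (pitch 76, oldest) -> assign | voices=[60 89 69]
Op 5: note_on(71): all voices busy, STEAL voice 1 (pitch 89, oldest) -> assign | voices=[60 71 69]
Op 6: note_on(86): all voices busy, STEAL voice 2 (pitch 69, oldest) -> assign | voices=[60 71 86]
Op 7: note_on(75): all voices busy, STEAL voice 0 (pitch 60, oldest) -> assign | voices=[75 71 86]
Op 8: note_on(62): all voices busy, STEAL voice 1 (pitch 71, oldest) -> assign | voices=[75 62 86]
Op 9: note_on(61): all voices busy, STEAL voice 2 (pitch 86, oldest) -> assign | voices=[75 62 61]
Op 10: note_on(64): all voices busy, STEAL voice 0 (pitch 75, oldest) -> assign | voices=[64 62 61]
Op 11: note_on(83): all voices busy, STEAL voice 1 (pitch 62, oldest) -> assign | voices=[64 83 61]
Op 12: note_on(66): all voices busy, STEAL voice 2 (pitch 61, oldest) -> assign | voices=[64 83 66]

Answer: 9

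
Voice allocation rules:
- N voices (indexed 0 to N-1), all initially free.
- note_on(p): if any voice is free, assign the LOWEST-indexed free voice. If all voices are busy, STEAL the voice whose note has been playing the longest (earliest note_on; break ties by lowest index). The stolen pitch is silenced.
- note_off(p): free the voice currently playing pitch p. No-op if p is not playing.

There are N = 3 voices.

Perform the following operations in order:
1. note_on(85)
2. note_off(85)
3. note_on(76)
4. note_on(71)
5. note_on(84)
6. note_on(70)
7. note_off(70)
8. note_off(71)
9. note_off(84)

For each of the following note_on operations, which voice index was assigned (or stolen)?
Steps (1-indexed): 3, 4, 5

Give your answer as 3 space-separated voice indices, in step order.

Op 1: note_on(85): voice 0 is free -> assigned | voices=[85 - -]
Op 2: note_off(85): free voice 0 | voices=[- - -]
Op 3: note_on(76): voice 0 is free -> assigned | voices=[76 - -]
Op 4: note_on(71): voice 1 is free -> assigned | voices=[76 71 -]
Op 5: note_on(84): voice 2 is free -> assigned | voices=[76 71 84]
Op 6: note_on(70): all voices busy, STEAL voice 0 (pitch 76, oldest) -> assign | voices=[70 71 84]
Op 7: note_off(70): free voice 0 | voices=[- 71 84]
Op 8: note_off(71): free voice 1 | voices=[- - 84]
Op 9: note_off(84): free voice 2 | voices=[- - -]

Answer: 0 1 2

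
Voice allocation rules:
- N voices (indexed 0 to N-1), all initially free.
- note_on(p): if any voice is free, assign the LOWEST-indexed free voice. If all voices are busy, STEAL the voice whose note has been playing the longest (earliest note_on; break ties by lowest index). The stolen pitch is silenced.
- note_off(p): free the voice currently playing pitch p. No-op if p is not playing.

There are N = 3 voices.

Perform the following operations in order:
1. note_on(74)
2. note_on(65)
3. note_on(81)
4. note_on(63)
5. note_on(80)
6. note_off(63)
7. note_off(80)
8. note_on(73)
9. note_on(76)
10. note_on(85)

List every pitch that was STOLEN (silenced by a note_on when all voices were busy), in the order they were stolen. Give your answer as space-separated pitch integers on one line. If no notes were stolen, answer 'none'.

Op 1: note_on(74): voice 0 is free -> assigned | voices=[74 - -]
Op 2: note_on(65): voice 1 is free -> assigned | voices=[74 65 -]
Op 3: note_on(81): voice 2 is free -> assigned | voices=[74 65 81]
Op 4: note_on(63): all voices busy, STEAL voice 0 (pitch 74, oldest) -> assign | voices=[63 65 81]
Op 5: note_on(80): all voices busy, STEAL voice 1 (pitch 65, oldest) -> assign | voices=[63 80 81]
Op 6: note_off(63): free voice 0 | voices=[- 80 81]
Op 7: note_off(80): free voice 1 | voices=[- - 81]
Op 8: note_on(73): voice 0 is free -> assigned | voices=[73 - 81]
Op 9: note_on(76): voice 1 is free -> assigned | voices=[73 76 81]
Op 10: note_on(85): all voices busy, STEAL voice 2 (pitch 81, oldest) -> assign | voices=[73 76 85]

Answer: 74 65 81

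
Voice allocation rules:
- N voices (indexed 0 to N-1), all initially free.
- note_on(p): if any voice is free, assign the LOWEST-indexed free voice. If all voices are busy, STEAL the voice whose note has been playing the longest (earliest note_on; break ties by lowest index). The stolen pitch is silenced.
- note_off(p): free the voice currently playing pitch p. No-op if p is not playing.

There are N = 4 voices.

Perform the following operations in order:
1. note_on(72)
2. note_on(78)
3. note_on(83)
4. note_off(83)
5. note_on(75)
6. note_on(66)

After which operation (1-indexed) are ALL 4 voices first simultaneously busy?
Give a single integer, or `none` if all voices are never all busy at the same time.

Answer: 6

Derivation:
Op 1: note_on(72): voice 0 is free -> assigned | voices=[72 - - -]
Op 2: note_on(78): voice 1 is free -> assigned | voices=[72 78 - -]
Op 3: note_on(83): voice 2 is free -> assigned | voices=[72 78 83 -]
Op 4: note_off(83): free voice 2 | voices=[72 78 - -]
Op 5: note_on(75): voice 2 is free -> assigned | voices=[72 78 75 -]
Op 6: note_on(66): voice 3 is free -> assigned | voices=[72 78 75 66]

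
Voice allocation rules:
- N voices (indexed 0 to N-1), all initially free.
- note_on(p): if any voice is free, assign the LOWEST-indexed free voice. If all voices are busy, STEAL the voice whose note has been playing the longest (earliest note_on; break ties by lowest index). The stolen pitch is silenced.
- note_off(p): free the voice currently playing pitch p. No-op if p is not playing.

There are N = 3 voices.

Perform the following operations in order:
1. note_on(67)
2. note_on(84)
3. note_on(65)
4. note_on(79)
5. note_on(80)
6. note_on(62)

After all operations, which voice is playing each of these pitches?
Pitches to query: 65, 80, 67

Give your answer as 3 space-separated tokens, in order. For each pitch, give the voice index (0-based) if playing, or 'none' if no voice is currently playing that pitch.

Op 1: note_on(67): voice 0 is free -> assigned | voices=[67 - -]
Op 2: note_on(84): voice 1 is free -> assigned | voices=[67 84 -]
Op 3: note_on(65): voice 2 is free -> assigned | voices=[67 84 65]
Op 4: note_on(79): all voices busy, STEAL voice 0 (pitch 67, oldest) -> assign | voices=[79 84 65]
Op 5: note_on(80): all voices busy, STEAL voice 1 (pitch 84, oldest) -> assign | voices=[79 80 65]
Op 6: note_on(62): all voices busy, STEAL voice 2 (pitch 65, oldest) -> assign | voices=[79 80 62]

Answer: none 1 none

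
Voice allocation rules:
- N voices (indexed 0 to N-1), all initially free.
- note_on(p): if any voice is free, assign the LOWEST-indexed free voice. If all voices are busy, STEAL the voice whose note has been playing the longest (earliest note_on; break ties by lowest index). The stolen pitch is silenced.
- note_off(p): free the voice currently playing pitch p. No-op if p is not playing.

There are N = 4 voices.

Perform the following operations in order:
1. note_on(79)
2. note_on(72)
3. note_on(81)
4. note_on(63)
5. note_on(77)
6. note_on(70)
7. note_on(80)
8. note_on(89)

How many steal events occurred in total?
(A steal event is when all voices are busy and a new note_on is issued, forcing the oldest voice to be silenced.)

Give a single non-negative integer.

Op 1: note_on(79): voice 0 is free -> assigned | voices=[79 - - -]
Op 2: note_on(72): voice 1 is free -> assigned | voices=[79 72 - -]
Op 3: note_on(81): voice 2 is free -> assigned | voices=[79 72 81 -]
Op 4: note_on(63): voice 3 is free -> assigned | voices=[79 72 81 63]
Op 5: note_on(77): all voices busy, STEAL voice 0 (pitch 79, oldest) -> assign | voices=[77 72 81 63]
Op 6: note_on(70): all voices busy, STEAL voice 1 (pitch 72, oldest) -> assign | voices=[77 70 81 63]
Op 7: note_on(80): all voices busy, STEAL voice 2 (pitch 81, oldest) -> assign | voices=[77 70 80 63]
Op 8: note_on(89): all voices busy, STEAL voice 3 (pitch 63, oldest) -> assign | voices=[77 70 80 89]

Answer: 4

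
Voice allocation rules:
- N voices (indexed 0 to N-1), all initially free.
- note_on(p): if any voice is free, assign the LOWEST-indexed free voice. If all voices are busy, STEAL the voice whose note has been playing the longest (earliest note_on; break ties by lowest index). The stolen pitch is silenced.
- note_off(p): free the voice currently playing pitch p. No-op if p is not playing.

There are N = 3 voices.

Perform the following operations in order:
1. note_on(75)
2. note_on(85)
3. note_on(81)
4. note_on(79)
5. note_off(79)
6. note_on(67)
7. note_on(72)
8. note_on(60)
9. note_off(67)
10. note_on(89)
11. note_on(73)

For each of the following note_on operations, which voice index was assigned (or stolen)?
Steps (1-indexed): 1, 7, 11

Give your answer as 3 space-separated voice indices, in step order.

Answer: 0 1 1

Derivation:
Op 1: note_on(75): voice 0 is free -> assigned | voices=[75 - -]
Op 2: note_on(85): voice 1 is free -> assigned | voices=[75 85 -]
Op 3: note_on(81): voice 2 is free -> assigned | voices=[75 85 81]
Op 4: note_on(79): all voices busy, STEAL voice 0 (pitch 75, oldest) -> assign | voices=[79 85 81]
Op 5: note_off(79): free voice 0 | voices=[- 85 81]
Op 6: note_on(67): voice 0 is free -> assigned | voices=[67 85 81]
Op 7: note_on(72): all voices busy, STEAL voice 1 (pitch 85, oldest) -> assign | voices=[67 72 81]
Op 8: note_on(60): all voices busy, STEAL voice 2 (pitch 81, oldest) -> assign | voices=[67 72 60]
Op 9: note_off(67): free voice 0 | voices=[- 72 60]
Op 10: note_on(89): voice 0 is free -> assigned | voices=[89 72 60]
Op 11: note_on(73): all voices busy, STEAL voice 1 (pitch 72, oldest) -> assign | voices=[89 73 60]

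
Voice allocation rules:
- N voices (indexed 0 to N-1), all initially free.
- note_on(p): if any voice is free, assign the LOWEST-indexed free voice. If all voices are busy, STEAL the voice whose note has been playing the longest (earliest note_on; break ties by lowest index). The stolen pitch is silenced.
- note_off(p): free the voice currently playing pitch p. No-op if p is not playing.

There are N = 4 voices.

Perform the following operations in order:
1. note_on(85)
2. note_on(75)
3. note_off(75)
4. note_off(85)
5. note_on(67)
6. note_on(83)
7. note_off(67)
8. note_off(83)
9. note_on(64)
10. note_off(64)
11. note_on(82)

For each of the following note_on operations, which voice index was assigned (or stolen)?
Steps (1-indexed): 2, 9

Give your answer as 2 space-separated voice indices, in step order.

Op 1: note_on(85): voice 0 is free -> assigned | voices=[85 - - -]
Op 2: note_on(75): voice 1 is free -> assigned | voices=[85 75 - -]
Op 3: note_off(75): free voice 1 | voices=[85 - - -]
Op 4: note_off(85): free voice 0 | voices=[- - - -]
Op 5: note_on(67): voice 0 is free -> assigned | voices=[67 - - -]
Op 6: note_on(83): voice 1 is free -> assigned | voices=[67 83 - -]
Op 7: note_off(67): free voice 0 | voices=[- 83 - -]
Op 8: note_off(83): free voice 1 | voices=[- - - -]
Op 9: note_on(64): voice 0 is free -> assigned | voices=[64 - - -]
Op 10: note_off(64): free voice 0 | voices=[- - - -]
Op 11: note_on(82): voice 0 is free -> assigned | voices=[82 - - -]

Answer: 1 0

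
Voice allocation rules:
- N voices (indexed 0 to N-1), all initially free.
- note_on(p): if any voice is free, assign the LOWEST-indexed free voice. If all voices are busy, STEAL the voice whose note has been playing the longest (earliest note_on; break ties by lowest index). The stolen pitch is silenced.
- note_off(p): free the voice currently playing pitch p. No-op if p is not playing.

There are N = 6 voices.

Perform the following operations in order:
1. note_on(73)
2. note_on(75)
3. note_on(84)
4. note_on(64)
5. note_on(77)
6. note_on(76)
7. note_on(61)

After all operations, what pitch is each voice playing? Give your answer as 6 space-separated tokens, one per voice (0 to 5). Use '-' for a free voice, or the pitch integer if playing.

Answer: 61 75 84 64 77 76

Derivation:
Op 1: note_on(73): voice 0 is free -> assigned | voices=[73 - - - - -]
Op 2: note_on(75): voice 1 is free -> assigned | voices=[73 75 - - - -]
Op 3: note_on(84): voice 2 is free -> assigned | voices=[73 75 84 - - -]
Op 4: note_on(64): voice 3 is free -> assigned | voices=[73 75 84 64 - -]
Op 5: note_on(77): voice 4 is free -> assigned | voices=[73 75 84 64 77 -]
Op 6: note_on(76): voice 5 is free -> assigned | voices=[73 75 84 64 77 76]
Op 7: note_on(61): all voices busy, STEAL voice 0 (pitch 73, oldest) -> assign | voices=[61 75 84 64 77 76]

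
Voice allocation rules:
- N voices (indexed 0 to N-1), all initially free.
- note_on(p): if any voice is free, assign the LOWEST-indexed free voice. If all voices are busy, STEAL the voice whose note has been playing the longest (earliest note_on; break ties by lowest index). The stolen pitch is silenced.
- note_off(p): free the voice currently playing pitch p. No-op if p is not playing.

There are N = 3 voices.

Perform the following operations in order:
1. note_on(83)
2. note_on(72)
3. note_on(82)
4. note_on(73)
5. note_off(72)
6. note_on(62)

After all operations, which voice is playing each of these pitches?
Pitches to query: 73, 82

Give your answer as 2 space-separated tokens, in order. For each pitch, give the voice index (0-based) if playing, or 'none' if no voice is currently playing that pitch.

Op 1: note_on(83): voice 0 is free -> assigned | voices=[83 - -]
Op 2: note_on(72): voice 1 is free -> assigned | voices=[83 72 -]
Op 3: note_on(82): voice 2 is free -> assigned | voices=[83 72 82]
Op 4: note_on(73): all voices busy, STEAL voice 0 (pitch 83, oldest) -> assign | voices=[73 72 82]
Op 5: note_off(72): free voice 1 | voices=[73 - 82]
Op 6: note_on(62): voice 1 is free -> assigned | voices=[73 62 82]

Answer: 0 2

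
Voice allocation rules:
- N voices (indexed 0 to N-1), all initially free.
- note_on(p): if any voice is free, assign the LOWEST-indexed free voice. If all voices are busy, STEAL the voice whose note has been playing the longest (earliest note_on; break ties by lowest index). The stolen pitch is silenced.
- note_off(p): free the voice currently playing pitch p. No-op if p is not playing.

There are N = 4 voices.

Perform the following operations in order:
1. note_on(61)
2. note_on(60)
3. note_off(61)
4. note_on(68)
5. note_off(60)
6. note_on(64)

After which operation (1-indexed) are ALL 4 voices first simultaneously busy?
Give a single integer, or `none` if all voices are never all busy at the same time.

Op 1: note_on(61): voice 0 is free -> assigned | voices=[61 - - -]
Op 2: note_on(60): voice 1 is free -> assigned | voices=[61 60 - -]
Op 3: note_off(61): free voice 0 | voices=[- 60 - -]
Op 4: note_on(68): voice 0 is free -> assigned | voices=[68 60 - -]
Op 5: note_off(60): free voice 1 | voices=[68 - - -]
Op 6: note_on(64): voice 1 is free -> assigned | voices=[68 64 - -]

Answer: none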